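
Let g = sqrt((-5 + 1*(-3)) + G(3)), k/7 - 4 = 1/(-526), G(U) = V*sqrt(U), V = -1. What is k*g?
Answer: 14721*sqrt(-8 - sqrt(3))/526 ≈ 87.308*I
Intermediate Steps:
G(U) = -sqrt(U)
k = 14721/526 (k = 28 + 7/(-526) = 28 + 7*(-1/526) = 28 - 7/526 = 14721/526 ≈ 27.987)
g = sqrt(-8 - sqrt(3)) (g = sqrt((-5 + 1*(-3)) - sqrt(3)) = sqrt((-5 - 3) - sqrt(3)) = sqrt(-8 - sqrt(3)) ≈ 3.1196*I)
k*g = 14721*sqrt(-8 - sqrt(3))/526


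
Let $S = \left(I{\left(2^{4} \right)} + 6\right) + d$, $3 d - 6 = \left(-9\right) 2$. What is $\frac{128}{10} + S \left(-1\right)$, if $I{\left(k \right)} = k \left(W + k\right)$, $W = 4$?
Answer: $- \frac{1546}{5} \approx -309.2$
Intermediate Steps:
$I{\left(k \right)} = k \left(4 + k\right)$
$d = -4$ ($d = 2 + \frac{\left(-9\right) 2}{3} = 2 + \frac{1}{3} \left(-18\right) = 2 - 6 = -4$)
$S = 322$ ($S = \left(2^{4} \left(4 + 2^{4}\right) + 6\right) - 4 = \left(16 \left(4 + 16\right) + 6\right) - 4 = \left(16 \cdot 20 + 6\right) - 4 = \left(320 + 6\right) - 4 = 326 - 4 = 322$)
$\frac{128}{10} + S \left(-1\right) = \frac{128}{10} + 322 \left(-1\right) = 128 \cdot \frac{1}{10} - 322 = \frac{64}{5} - 322 = - \frac{1546}{5}$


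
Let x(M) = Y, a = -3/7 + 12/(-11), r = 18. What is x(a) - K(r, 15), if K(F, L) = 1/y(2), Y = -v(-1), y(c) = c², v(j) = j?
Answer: ¾ ≈ 0.75000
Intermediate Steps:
Y = 1 (Y = -1*(-1) = 1)
K(F, L) = ¼ (K(F, L) = 1/(2²) = 1/4 = ¼)
a = -117/77 (a = -3*⅐ + 12*(-1/11) = -3/7 - 12/11 = -117/77 ≈ -1.5195)
x(M) = 1
x(a) - K(r, 15) = 1 - 1*¼ = 1 - ¼ = ¾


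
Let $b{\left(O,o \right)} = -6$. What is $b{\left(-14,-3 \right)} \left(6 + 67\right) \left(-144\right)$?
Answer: $63072$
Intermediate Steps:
$b{\left(-14,-3 \right)} \left(6 + 67\right) \left(-144\right) = - 6 \left(6 + 67\right) \left(-144\right) = \left(-6\right) 73 \left(-144\right) = \left(-438\right) \left(-144\right) = 63072$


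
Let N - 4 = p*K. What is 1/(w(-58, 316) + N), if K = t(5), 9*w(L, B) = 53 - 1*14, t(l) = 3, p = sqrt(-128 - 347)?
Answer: 3/1564 - 27*I*sqrt(19)/7820 ≈ 0.0019182 - 0.01505*I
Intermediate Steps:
p = 5*I*sqrt(19) (p = sqrt(-475) = 5*I*sqrt(19) ≈ 21.794*I)
w(L, B) = 13/3 (w(L, B) = (53 - 1*14)/9 = (53 - 14)/9 = (1/9)*39 = 13/3)
K = 3
N = 4 + 15*I*sqrt(19) (N = 4 + (5*I*sqrt(19))*3 = 4 + 15*I*sqrt(19) ≈ 4.0 + 65.384*I)
1/(w(-58, 316) + N) = 1/(13/3 + (4 + 15*I*sqrt(19))) = 1/(25/3 + 15*I*sqrt(19))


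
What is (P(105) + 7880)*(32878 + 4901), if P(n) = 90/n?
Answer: 297730902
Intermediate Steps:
(P(105) + 7880)*(32878 + 4901) = (90/105 + 7880)*(32878 + 4901) = (90*(1/105) + 7880)*37779 = (6/7 + 7880)*37779 = (55166/7)*37779 = 297730902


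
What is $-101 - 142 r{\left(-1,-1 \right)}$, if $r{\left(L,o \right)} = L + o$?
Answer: $183$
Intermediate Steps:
$-101 - 142 r{\left(-1,-1 \right)} = -101 - 142 \left(-1 - 1\right) = -101 - -284 = -101 + 284 = 183$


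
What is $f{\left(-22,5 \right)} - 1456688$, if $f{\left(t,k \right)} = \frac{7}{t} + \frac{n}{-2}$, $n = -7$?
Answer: $- \frac{16023533}{11} \approx -1.4567 \cdot 10^{6}$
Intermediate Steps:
$f{\left(t,k \right)} = \frac{7}{2} + \frac{7}{t}$ ($f{\left(t,k \right)} = \frac{7}{t} - \frac{7}{-2} = \frac{7}{t} - - \frac{7}{2} = \frac{7}{t} + \frac{7}{2} = \frac{7}{2} + \frac{7}{t}$)
$f{\left(-22,5 \right)} - 1456688 = \left(\frac{7}{2} + \frac{7}{-22}\right) - 1456688 = \left(\frac{7}{2} + 7 \left(- \frac{1}{22}\right)\right) - 1456688 = \left(\frac{7}{2} - \frac{7}{22}\right) - 1456688 = \frac{35}{11} - 1456688 = - \frac{16023533}{11}$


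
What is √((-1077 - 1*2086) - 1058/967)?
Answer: I*√2958709593/967 ≈ 56.25*I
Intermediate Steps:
√((-1077 - 1*2086) - 1058/967) = √((-1077 - 2086) - 1058*1/967) = √(-3163 - 1058/967) = √(-3059679/967) = I*√2958709593/967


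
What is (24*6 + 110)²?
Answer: 64516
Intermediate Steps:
(24*6 + 110)² = (144 + 110)² = 254² = 64516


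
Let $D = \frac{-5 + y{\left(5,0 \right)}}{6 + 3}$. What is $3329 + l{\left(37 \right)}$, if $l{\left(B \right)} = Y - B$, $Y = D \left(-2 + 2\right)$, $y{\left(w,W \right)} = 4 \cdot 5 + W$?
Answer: $3292$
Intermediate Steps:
$y{\left(w,W \right)} = 20 + W$
$D = \frac{5}{3}$ ($D = \frac{-5 + \left(20 + 0\right)}{6 + 3} = \frac{-5 + 20}{9} = 15 \cdot \frac{1}{9} = \frac{5}{3} \approx 1.6667$)
$Y = 0$ ($Y = \frac{5 \left(-2 + 2\right)}{3} = \frac{5}{3} \cdot 0 = 0$)
$l{\left(B \right)} = - B$ ($l{\left(B \right)} = 0 - B = - B$)
$3329 + l{\left(37 \right)} = 3329 - 37 = 3292$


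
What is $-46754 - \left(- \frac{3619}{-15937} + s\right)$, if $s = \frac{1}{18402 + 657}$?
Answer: $- \frac{14201282443840}{303743283} \approx -46754.0$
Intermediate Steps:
$s = \frac{1}{19059} \approx 5.2469 \cdot 10^{-5}$
$-46754 - \left(- \frac{3619}{-15937} + s\right) = -46754 - \left(- \frac{3619}{-15937} + \frac{1}{19059}\right) = -46754 - \left(\left(-3619\right) \left(- \frac{1}{15937}\right) + \frac{1}{19059}\right) = -46754 - \left(\frac{3619}{15937} + \frac{1}{19059}\right) = -46754 - \frac{68990458}{303743283} = - \frac{14201282443840}{303743283}$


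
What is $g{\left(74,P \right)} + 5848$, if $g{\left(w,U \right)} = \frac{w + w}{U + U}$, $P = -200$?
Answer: $\frac{584763}{100} \approx 5847.6$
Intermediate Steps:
$g{\left(w,U \right)} = \frac{w}{U}$ ($g{\left(w,U \right)} = \frac{2 w}{2 U} = 2 w \frac{1}{2 U} = \frac{w}{U}$)
$g{\left(74,P \right)} + 5848 = \frac{74}{-200} + 5848 = 74 \left(- \frac{1}{200}\right) + 5848 = - \frac{37}{100} + 5848 = \frac{584763}{100}$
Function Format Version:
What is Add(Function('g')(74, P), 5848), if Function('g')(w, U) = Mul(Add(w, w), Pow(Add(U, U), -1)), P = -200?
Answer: Rational(584763, 100) ≈ 5847.6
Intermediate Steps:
Function('g')(w, U) = Mul(w, Pow(U, -1)) (Function('g')(w, U) = Mul(Mul(2, w), Pow(Mul(2, U), -1)) = Mul(Mul(2, w), Mul(Rational(1, 2), Pow(U, -1))) = Mul(w, Pow(U, -1)))
Add(Function('g')(74, P), 5848) = Add(Mul(74, Pow(-200, -1)), 5848) = Add(Mul(74, Rational(-1, 200)), 5848) = Add(Rational(-37, 100), 5848) = Rational(584763, 100)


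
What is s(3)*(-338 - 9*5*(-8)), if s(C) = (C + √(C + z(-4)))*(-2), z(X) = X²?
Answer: -132 - 44*√19 ≈ -323.79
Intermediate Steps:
s(C) = -2*C - 2*√(16 + C) (s(C) = (C + √(C + (-4)²))*(-2) = (C + √(C + 16))*(-2) = (C + √(16 + C))*(-2) = -2*C - 2*√(16 + C))
s(3)*(-338 - 9*5*(-8)) = (-2*3 - 2*√(16 + 3))*(-338 - 9*5*(-8)) = (-6 - 2*√19)*(-338 - 45*(-8)) = (-6 - 2*√19)*(-338 + 360) = (-6 - 2*√19)*22 = -132 - 44*√19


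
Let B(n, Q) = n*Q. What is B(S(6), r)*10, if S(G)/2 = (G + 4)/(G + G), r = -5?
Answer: -250/3 ≈ -83.333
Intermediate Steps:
S(G) = (4 + G)/G (S(G) = 2*((G + 4)/(G + G)) = 2*((4 + G)/((2*G))) = 2*((4 + G)*(1/(2*G))) = 2*((4 + G)/(2*G)) = (4 + G)/G)
B(n, Q) = Q*n
B(S(6), r)*10 = -5*(4 + 6)/6*10 = -5*10/6*10 = -5*5/3*10 = -25/3*10 = -250/3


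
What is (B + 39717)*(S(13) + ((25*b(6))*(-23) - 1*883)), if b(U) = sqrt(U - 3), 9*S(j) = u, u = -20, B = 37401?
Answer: -204799702/3 - 44342850*sqrt(3) ≈ -1.4507e+8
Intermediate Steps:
S(j) = -20/9 (S(j) = (1/9)*(-20) = -20/9)
b(U) = sqrt(-3 + U)
(B + 39717)*(S(13) + ((25*b(6))*(-23) - 1*883)) = (37401 + 39717)*(-20/9 + ((25*sqrt(-3 + 6))*(-23) - 1*883)) = 77118*(-20/9 + ((25*sqrt(3))*(-23) - 883)) = 77118*(-20/9 + (-575*sqrt(3) - 883)) = 77118*(-20/9 + (-883 - 575*sqrt(3))) = 77118*(-7967/9 - 575*sqrt(3)) = -204799702/3 - 44342850*sqrt(3)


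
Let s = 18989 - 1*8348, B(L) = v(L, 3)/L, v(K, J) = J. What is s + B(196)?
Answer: 2085639/196 ≈ 10641.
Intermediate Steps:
B(L) = 3/L
s = 10641 (s = 18989 - 8348 = 10641)
s + B(196) = 10641 + 3/196 = 2085639/196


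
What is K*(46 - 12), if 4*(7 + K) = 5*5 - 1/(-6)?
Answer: -289/12 ≈ -24.083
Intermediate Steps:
K = -17/24 (K = -7 + (5*5 - 1/(-6))/4 = -7 + (25 - 1*(-⅙))/4 = -7 + (25 + ⅙)/4 = -7 + (¼)*(151/6) = -7 + 151/24 = -17/24 ≈ -0.70833)
K*(46 - 12) = -17*(46 - 12)/24 = -17/24*34 = -289/12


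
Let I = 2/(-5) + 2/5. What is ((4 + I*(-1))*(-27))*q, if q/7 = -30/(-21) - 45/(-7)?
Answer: -5940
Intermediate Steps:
I = 0 (I = 2*(-⅕) + 2*(⅕) = -⅖ + ⅖ = 0)
q = 55 (q = 7*(-30/(-21) - 45/(-7)) = 7*(-30*(-1/21) - 45*(-⅐)) = 7*(10/7 + 45/7) = 7*(55/7) = 55)
((4 + I*(-1))*(-27))*q = ((4 + 0*(-1))*(-27))*55 = ((4 + 0)*(-27))*55 = (4*(-27))*55 = -108*55 = -5940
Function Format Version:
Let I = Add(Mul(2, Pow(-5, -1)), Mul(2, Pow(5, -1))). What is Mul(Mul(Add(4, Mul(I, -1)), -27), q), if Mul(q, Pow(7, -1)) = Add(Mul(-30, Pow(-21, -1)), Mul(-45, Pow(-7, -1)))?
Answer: -5940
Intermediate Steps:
I = 0 (I = Add(Mul(2, Rational(-1, 5)), Mul(2, Rational(1, 5))) = Add(Rational(-2, 5), Rational(2, 5)) = 0)
q = 55 (q = Mul(7, Add(Mul(-30, Pow(-21, -1)), Mul(-45, Pow(-7, -1)))) = Mul(7, Add(Mul(-30, Rational(-1, 21)), Mul(-45, Rational(-1, 7)))) = Mul(7, Add(Rational(10, 7), Rational(45, 7))) = Mul(7, Rational(55, 7)) = 55)
Mul(Mul(Add(4, Mul(I, -1)), -27), q) = Mul(Mul(Add(4, Mul(0, -1)), -27), 55) = Mul(Mul(Add(4, 0), -27), 55) = Mul(Mul(4, -27), 55) = Mul(-108, 55) = -5940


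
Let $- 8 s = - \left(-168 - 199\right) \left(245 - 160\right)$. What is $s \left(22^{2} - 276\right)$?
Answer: $-811070$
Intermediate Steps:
$s = - \frac{31195}{8}$ ($s = - \frac{\left(-1\right) \left(-168 - 199\right) \left(245 - 160\right)}{8} = - \frac{\left(-1\right) \left(\left(-367\right) 85\right)}{8} = - \frac{\left(-1\right) \left(-31195\right)}{8} = \left(- \frac{1}{8}\right) 31195 = - \frac{31195}{8} \approx -3899.4$)
$s \left(22^{2} - 276\right) = - \frac{31195 \left(22^{2} - 276\right)}{8} = - \frac{31195 \left(484 - 276\right)}{8} = \left(- \frac{31195}{8}\right) 208 = -811070$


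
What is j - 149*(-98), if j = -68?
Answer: 14534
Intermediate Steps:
j - 149*(-98) = -68 - 149*(-98) = -68 + 14602 = 14534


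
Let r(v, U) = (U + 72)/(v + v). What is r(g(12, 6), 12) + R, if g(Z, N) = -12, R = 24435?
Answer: 48863/2 ≈ 24432.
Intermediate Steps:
r(v, U) = (72 + U)/(2*v) (r(v, U) = (72 + U)/((2*v)) = (72 + U)*(1/(2*v)) = (72 + U)/(2*v))
r(g(12, 6), 12) + R = (1/2)*(72 + 12)/(-12) + 24435 = (1/2)*(-1/12)*84 + 24435 = -7/2 + 24435 = 48863/2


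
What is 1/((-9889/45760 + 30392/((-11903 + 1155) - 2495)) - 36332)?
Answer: -55090880/2001700188337 ≈ -2.7522e-5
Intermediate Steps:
1/((-9889/45760 + 30392/((-11903 + 1155) - 2495)) - 36332) = 1/((-9889*1/45760 + 30392/(-10748 - 2495)) - 36332) = 1/((-899/4160 + 30392/(-13243)) - 36332) = 1/((-899/4160 + 30392*(-1/13243)) - 36332) = 1/((-899/4160 - 30392/13243) - 36332) = 1/(-138336177/55090880 - 36332) = 1/(-2001700188337/55090880) = -55090880/2001700188337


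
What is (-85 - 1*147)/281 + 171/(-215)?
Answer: -97931/60415 ≈ -1.6210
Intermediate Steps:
(-85 - 1*147)/281 + 171/(-215) = (-85 - 147)*(1/281) + 171*(-1/215) = -232*1/281 - 171/215 = -232/281 - 171/215 = -97931/60415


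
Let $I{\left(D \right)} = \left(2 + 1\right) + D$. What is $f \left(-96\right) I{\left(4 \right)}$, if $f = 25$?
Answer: $-16800$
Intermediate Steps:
$I{\left(D \right)} = 3 + D$
$f \left(-96\right) I{\left(4 \right)} = 25 \left(-96\right) \left(3 + 4\right) = \left(-2400\right) 7 = -16800$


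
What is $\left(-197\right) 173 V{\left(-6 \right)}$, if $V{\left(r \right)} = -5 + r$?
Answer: $374891$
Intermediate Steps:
$\left(-197\right) 173 V{\left(-6 \right)} = \left(-197\right) 173 \left(-5 - 6\right) = \left(-34081\right) \left(-11\right) = 374891$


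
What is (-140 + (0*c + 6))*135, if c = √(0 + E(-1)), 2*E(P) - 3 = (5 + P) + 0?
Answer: -18090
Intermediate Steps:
E(P) = 4 + P/2 (E(P) = 3/2 + ((5 + P) + 0)/2 = 3/2 + (5 + P)/2 = 3/2 + (5/2 + P/2) = 4 + P/2)
c = √14/2 (c = √(0 + (4 + (½)*(-1))) = √(0 + (4 - ½)) = √(0 + 7/2) = √(7/2) = √14/2 ≈ 1.8708)
(-140 + (0*c + 6))*135 = (-140 + (0*(√14/2) + 6))*135 = (-140 + (0 + 6))*135 = (-140 + 6)*135 = -134*135 = -18090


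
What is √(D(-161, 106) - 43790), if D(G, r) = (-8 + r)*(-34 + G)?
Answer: 10*I*√629 ≈ 250.8*I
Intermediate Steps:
D(G, r) = (-34 + G)*(-8 + r)
√(D(-161, 106) - 43790) = √((272 - 34*106 - 8*(-161) - 161*106) - 43790) = √((272 - 3604 + 1288 - 17066) - 43790) = √(-19110 - 43790) = √(-62900) = 10*I*√629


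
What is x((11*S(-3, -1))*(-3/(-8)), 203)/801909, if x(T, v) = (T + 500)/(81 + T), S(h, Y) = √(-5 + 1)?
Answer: 72121/9450497565 - 18436*I/28351492695 ≈ 7.6314e-6 - 6.5027e-7*I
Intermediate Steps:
S(h, Y) = 2*I (S(h, Y) = √(-4) = 2*I)
x(T, v) = (500 + T)/(81 + T)
x((11*S(-3, -1))*(-3/(-8)), 203)/801909 = ((500 + (11*(2*I))*(-3/(-8)))/(81 + (11*(2*I))*(-3/(-8))))/801909 = ((500 + (22*I)*(-3*(-⅛)))/(81 + (22*I)*(-3*(-⅛))))*(1/801909) = ((500 + (22*I)*(3/8))/(81 + (22*I)*(3/8)))*(1/801909) = ((500 + 33*I/4)/(81 + 33*I/4))*(1/801909) = ((16*(81 - 33*I/4)/106065)*(500 + 33*I/4))*(1/801909) = (16*(81 - 33*I/4)*(500 + 33*I/4)/106065)*(1/801909) = 16*(81 - 33*I/4)*(500 + 33*I/4)/85054478085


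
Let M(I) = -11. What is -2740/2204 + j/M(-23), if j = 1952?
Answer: -1083087/6061 ≈ -178.70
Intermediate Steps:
-2740/2204 + j/M(-23) = -2740/2204 + 1952/(-11) = -2740*1/2204 + 1952*(-1/11) = -685/551 - 1952/11 = -1083087/6061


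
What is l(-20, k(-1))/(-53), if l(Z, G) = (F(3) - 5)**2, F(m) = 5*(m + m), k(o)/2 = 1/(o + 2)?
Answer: -625/53 ≈ -11.792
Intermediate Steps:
k(o) = 2/(2 + o) (k(o) = 2/(o + 2) = 2/(2 + o))
F(m) = 10*m (F(m) = 5*(2*m) = 10*m)
l(Z, G) = 625 (l(Z, G) = (10*3 - 5)**2 = (30 - 5)**2 = 25**2 = 625)
l(-20, k(-1))/(-53) = 625/(-53) = 625*(-1/53) = -625/53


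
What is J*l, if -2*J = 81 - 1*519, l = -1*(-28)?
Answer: 6132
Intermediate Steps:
l = 28
J = 219 (J = -(81 - 1*519)/2 = -(81 - 519)/2 = -½*(-438) = 219)
J*l = 219*28 = 6132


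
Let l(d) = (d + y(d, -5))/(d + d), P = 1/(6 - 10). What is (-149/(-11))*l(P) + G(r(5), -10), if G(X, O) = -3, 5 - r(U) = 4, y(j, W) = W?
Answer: 3063/22 ≈ 139.23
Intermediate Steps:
r(U) = 1 (r(U) = 5 - 1*4 = 5 - 4 = 1)
P = -¼ (P = 1/(-4) = -¼ ≈ -0.25000)
l(d) = (-5 + d)/(2*d) (l(d) = (d - 5)/(d + d) = (-5 + d)/((2*d)) = (-5 + d)*(1/(2*d)) = (-5 + d)/(2*d))
(-149/(-11))*l(P) + G(r(5), -10) = (-149/(-11))*((-5 - ¼)/(2*(-¼))) - 3 = (-149*(-1/11))*((½)*(-4)*(-21/4)) - 3 = (149/11)*(21/2) - 3 = 3129/22 - 3 = 3063/22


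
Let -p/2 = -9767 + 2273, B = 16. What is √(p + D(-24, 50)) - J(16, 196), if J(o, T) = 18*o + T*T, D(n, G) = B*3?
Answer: -38704 + 2*√3759 ≈ -38581.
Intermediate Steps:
D(n, G) = 48 (D(n, G) = 16*3 = 48)
p = 14988 (p = -2*(-9767 + 2273) = -2*(-7494) = 14988)
J(o, T) = T² + 18*o (J(o, T) = 18*o + T² = T² + 18*o)
√(p + D(-24, 50)) - J(16, 196) = √(14988 + 48) - (196² + 18*16) = √15036 - (38416 + 288) = 2*√3759 - 1*38704 = 2*√3759 - 38704 = -38704 + 2*√3759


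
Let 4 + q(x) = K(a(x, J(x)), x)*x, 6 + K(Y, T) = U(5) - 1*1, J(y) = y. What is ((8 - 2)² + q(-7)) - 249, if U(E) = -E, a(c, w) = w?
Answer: -133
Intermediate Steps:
K(Y, T) = -12 (K(Y, T) = -6 + (-1*5 - 1*1) = -6 + (-5 - 1) = -6 - 6 = -12)
q(x) = -4 - 12*x
((8 - 2)² + q(-7)) - 249 = ((8 - 2)² + (-4 - 12*(-7))) - 249 = (6² + (-4 + 84)) - 249 = (36 + 80) - 249 = 116 - 249 = -133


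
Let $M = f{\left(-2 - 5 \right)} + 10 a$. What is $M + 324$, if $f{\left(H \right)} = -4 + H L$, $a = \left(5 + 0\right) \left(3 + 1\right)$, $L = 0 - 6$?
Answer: $562$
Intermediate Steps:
$L = -6$ ($L = 0 - 6 = -6$)
$a = 20$ ($a = 5 \cdot 4 = 20$)
$f{\left(H \right)} = -4 - 6 H$ ($f{\left(H \right)} = -4 + H \left(-6\right) = -4 - 6 H$)
$M = 238$ ($M = \left(-4 - 6 \left(-2 - 5\right)\right) + 10 \cdot 20 = \left(-4 - 6 \left(-2 - 5\right)\right) + 200 = \left(-4 - -42\right) + 200 = \left(-4 + 42\right) + 200 = 38 + 200 = 238$)
$M + 324 = 238 + 324 = 562$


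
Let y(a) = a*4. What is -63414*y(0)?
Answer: 0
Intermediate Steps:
y(a) = 4*a
-63414*y(0) = -253656*0 = -63414*0 = 0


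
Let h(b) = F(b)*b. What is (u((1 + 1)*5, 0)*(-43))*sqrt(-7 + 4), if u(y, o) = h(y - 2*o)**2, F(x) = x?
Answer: -430000*I*sqrt(3) ≈ -7.4478e+5*I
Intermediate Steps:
h(b) = b**2 (h(b) = b*b = b**2)
u(y, o) = (y - 2*o)**4 (u(y, o) = ((y - 2*o)**2)**2 = (y - 2*o)**4)
(u((1 + 1)*5, 0)*(-43))*sqrt(-7 + 4) = ((-(1 + 1)*5 + 2*0)**4*(-43))*sqrt(-7 + 4) = ((-2*5 + 0)**4*(-43))*sqrt(-3) = ((-1*10 + 0)**4*(-43))*(I*sqrt(3)) = ((-10 + 0)**4*(-43))*(I*sqrt(3)) = ((-10)**4*(-43))*(I*sqrt(3)) = (10000*(-43))*(I*sqrt(3)) = -430000*I*sqrt(3)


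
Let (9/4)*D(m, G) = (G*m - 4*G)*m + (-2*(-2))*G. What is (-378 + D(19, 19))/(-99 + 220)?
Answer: 18562/1089 ≈ 17.045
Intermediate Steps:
D(m, G) = 16*G/9 + 4*m*(-4*G + G*m)/9 (D(m, G) = 4*((G*m - 4*G)*m + (-2*(-2))*G)/9 = 4*((-4*G + G*m)*m + 4*G)/9 = 4*(m*(-4*G + G*m) + 4*G)/9 = 4*(4*G + m*(-4*G + G*m))/9 = 16*G/9 + 4*m*(-4*G + G*m)/9)
(-378 + D(19, 19))/(-99 + 220) = (-378 + (4/9)*19*(4 + 19² - 4*19))/(-99 + 220) = (-378 + (4/9)*19*(4 + 361 - 76))/121 = (-378 + (4/9)*19*289)*(1/121) = (-378 + 21964/9)*(1/121) = (18562/9)*(1/121) = 18562/1089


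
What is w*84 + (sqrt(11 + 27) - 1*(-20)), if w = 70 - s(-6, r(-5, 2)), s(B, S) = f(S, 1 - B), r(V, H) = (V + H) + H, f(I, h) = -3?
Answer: 6152 + sqrt(38) ≈ 6158.2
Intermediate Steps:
r(V, H) = V + 2*H (r(V, H) = (H + V) + H = V + 2*H)
s(B, S) = -3
w = 73 (w = 70 - 1*(-3) = 70 + 3 = 73)
w*84 + (sqrt(11 + 27) - 1*(-20)) = 73*84 + (sqrt(11 + 27) - 1*(-20)) = 6132 + (sqrt(38) + 20) = 6132 + (20 + sqrt(38)) = 6152 + sqrt(38)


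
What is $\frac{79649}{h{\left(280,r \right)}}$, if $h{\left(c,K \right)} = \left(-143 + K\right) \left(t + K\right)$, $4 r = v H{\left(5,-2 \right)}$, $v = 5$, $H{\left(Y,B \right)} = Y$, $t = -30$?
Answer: $\frac{1274384}{51965} \approx 24.524$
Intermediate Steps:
$r = \frac{25}{4}$ ($r = \frac{5 \cdot 5}{4} = \frac{1}{4} \cdot 25 = \frac{25}{4} \approx 6.25$)
$h{\left(c,K \right)} = \left(-143 + K\right) \left(-30 + K\right)$
$\frac{79649}{h{\left(280,r \right)}} = \frac{79649}{4290 + \left(\frac{25}{4}\right)^{2} - \frac{4325}{4}} = \frac{79649}{4290 + \frac{625}{16} - \frac{4325}{4}} = \frac{79649}{\frac{51965}{16}} = 79649 \cdot \frac{16}{51965} = \frac{1274384}{51965}$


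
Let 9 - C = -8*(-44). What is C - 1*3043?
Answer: -3386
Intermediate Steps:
C = -343 (C = 9 - (-8)*(-44) = 9 - 1*352 = 9 - 352 = -343)
C - 1*3043 = -343 - 1*3043 = -343 - 3043 = -3386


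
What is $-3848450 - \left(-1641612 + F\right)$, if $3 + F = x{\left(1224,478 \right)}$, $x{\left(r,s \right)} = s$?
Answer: $-2207313$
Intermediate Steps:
$F = 475$ ($F = -3 + 478 = 475$)
$-3848450 - \left(-1641612 + F\right) = -3848450 + \left(1641612 - 475\right) = -3848450 + 1641137 = -2207313$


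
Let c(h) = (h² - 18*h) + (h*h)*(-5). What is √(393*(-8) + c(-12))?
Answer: 4*I*√219 ≈ 59.195*I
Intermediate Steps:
c(h) = -18*h - 4*h² (c(h) = (h² - 18*h) + h²*(-5) = (h² - 18*h) - 5*h² = -18*h - 4*h²)
√(393*(-8) + c(-12)) = √(393*(-8) - 2*(-12)*(9 + 2*(-12))) = √(-3144 - 2*(-12)*(9 - 24)) = √(-3144 - 2*(-12)*(-15)) = √(-3144 - 360) = √(-3504) = 4*I*√219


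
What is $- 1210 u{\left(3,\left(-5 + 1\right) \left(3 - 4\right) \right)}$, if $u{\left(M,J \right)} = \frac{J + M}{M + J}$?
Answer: $-1210$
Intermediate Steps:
$u{\left(M,J \right)} = 1$ ($u{\left(M,J \right)} = \frac{J + M}{J + M} = 1$)
$- 1210 u{\left(3,\left(-5 + 1\right) \left(3 - 4\right) \right)} = \left(-1210\right) 1 = -1210$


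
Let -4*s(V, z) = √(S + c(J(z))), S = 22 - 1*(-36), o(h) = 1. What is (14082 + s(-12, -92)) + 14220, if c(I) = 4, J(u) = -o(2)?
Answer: 28302 - √62/4 ≈ 28300.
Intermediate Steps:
J(u) = -1 (J(u) = -1*1 = -1)
S = 58 (S = 22 + 36 = 58)
s(V, z) = -√62/4 (s(V, z) = -√(58 + 4)/4 = -√62/4)
(14082 + s(-12, -92)) + 14220 = (14082 - √62/4) + 14220 = 28302 - √62/4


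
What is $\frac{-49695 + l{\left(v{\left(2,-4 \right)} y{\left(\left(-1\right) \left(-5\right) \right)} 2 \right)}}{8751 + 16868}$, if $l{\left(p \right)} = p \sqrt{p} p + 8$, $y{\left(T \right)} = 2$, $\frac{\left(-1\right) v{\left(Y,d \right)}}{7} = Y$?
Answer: $- \frac{4517}{2329} + \frac{6272 i \sqrt{14}}{25619} \approx -1.9395 + 0.91603 i$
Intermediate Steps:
$v{\left(Y,d \right)} = - 7 Y$
$l{\left(p \right)} = 8 + p^{\frac{5}{2}}$ ($l{\left(p \right)} = p^{\frac{3}{2}} p + 8 = p^{\frac{5}{2}} + 8 = 8 + p^{\frac{5}{2}}$)
$\frac{-49695 + l{\left(v{\left(2,-4 \right)} y{\left(\left(-1\right) \left(-5\right) \right)} 2 \right)}}{8751 + 16868} = \frac{-49695 + \left(8 + \left(\left(-7\right) 2 \cdot 2 \cdot 2\right)^{\frac{5}{2}}\right)}{8751 + 16868} = \frac{-49695 + \left(8 + \left(\left(-14\right) 2 \cdot 2\right)^{\frac{5}{2}}\right)}{25619} = \left(-49695 + \left(8 + \left(\left(-28\right) 2\right)^{\frac{5}{2}}\right)\right) \frac{1}{25619} = \left(-49695 + \left(8 + \left(-56\right)^{\frac{5}{2}}\right)\right) \frac{1}{25619} = \left(-49695 + \left(8 + 6272 i \sqrt{14}\right)\right) \frac{1}{25619} = \left(-49687 + 6272 i \sqrt{14}\right) \frac{1}{25619} = - \frac{4517}{2329} + \frac{6272 i \sqrt{14}}{25619}$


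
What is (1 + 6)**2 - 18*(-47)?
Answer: 895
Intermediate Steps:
(1 + 6)**2 - 18*(-47) = 7**2 + 846 = 49 + 846 = 895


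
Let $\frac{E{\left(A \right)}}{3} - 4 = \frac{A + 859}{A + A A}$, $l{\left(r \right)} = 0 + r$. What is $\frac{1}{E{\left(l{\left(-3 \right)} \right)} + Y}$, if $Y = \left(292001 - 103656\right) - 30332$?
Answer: $\frac{1}{158453} \approx 6.311 \cdot 10^{-6}$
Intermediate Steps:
$Y = 158013$ ($Y = 188345 - 30332 = 158013$)
$l{\left(r \right)} = r$
$E{\left(A \right)} = 12 + \frac{3 \left(859 + A\right)}{A + A^{2}}$ ($E{\left(A \right)} = 12 + 3 \frac{A + 859}{A + A A} = 12 + 3 \frac{859 + A}{A + A^{2}} = 12 + \frac{3 \left(859 + A\right)}{A + A^{2}}$)
$\frac{1}{E{\left(l{\left(-3 \right)} \right)} + Y} = \frac{1}{\frac{3 \left(859 + 4 \left(-3\right)^{2} + 5 \left(-3\right)\right)}{\left(-3\right) \left(1 - 3\right)} + 158013} = \frac{1}{3 \left(- \frac{1}{3}\right) \frac{1}{-2} \left(859 + 4 \cdot 9 - 15\right) + 158013} = \frac{1}{3 \left(- \frac{1}{3}\right) \left(- \frac{1}{2}\right) \left(859 + 36 - 15\right) + 158013} = \frac{1}{3 \left(- \frac{1}{3}\right) \left(- \frac{1}{2}\right) 880 + 158013} = \frac{1}{440 + 158013} = \frac{1}{158453}$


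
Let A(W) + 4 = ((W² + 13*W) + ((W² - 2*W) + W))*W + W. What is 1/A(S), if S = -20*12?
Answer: -1/26957044 ≈ -3.7096e-8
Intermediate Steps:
S = -240
A(W) = -4 + W + W*(2*W² + 12*W) (A(W) = -4 + (((W² + 13*W) + ((W² - 2*W) + W))*W + W) = -4 + (((W² + 13*W) + (W² - W))*W + W) = -4 + ((2*W² + 12*W)*W + W) = -4 + (W*(2*W² + 12*W) + W) = -4 + (W + W*(2*W² + 12*W)) = -4 + W + W*(2*W² + 12*W))
1/A(S) = 1/(-4 - 240 + 2*(-240)³ + 12*(-240)²) = 1/(-4 - 240 + 2*(-13824000) + 12*57600) = 1/(-4 - 240 - 27648000 + 691200) = 1/(-26957044) = -1/26957044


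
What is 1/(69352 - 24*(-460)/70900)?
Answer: 3545/245853392 ≈ 1.4419e-5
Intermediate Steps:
1/(69352 - 24*(-460)/70900) = 1/(69352 + 11040*(1/70900)) = 1/(69352 + 552/3545) = 1/(245853392/3545) = 3545/245853392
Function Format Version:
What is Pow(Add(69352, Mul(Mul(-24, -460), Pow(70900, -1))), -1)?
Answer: Rational(3545, 245853392) ≈ 1.4419e-5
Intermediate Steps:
Pow(Add(69352, Mul(Mul(-24, -460), Pow(70900, -1))), -1) = Pow(Add(69352, Mul(11040, Rational(1, 70900))), -1) = Pow(Add(69352, Rational(552, 3545)), -1) = Pow(Rational(245853392, 3545), -1) = Rational(3545, 245853392)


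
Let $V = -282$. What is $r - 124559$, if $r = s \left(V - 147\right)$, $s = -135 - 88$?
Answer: $-28892$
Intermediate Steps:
$s = -223$
$r = 95667$ ($r = - 223 \left(-282 - 147\right) = \left(-223\right) \left(-429\right) = 95667$)
$r - 124559 = 95667 - 124559 = -28892$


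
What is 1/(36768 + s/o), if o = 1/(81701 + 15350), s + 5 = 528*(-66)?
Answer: -1/3382481735 ≈ -2.9564e-10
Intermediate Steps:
s = -34853 (s = -5 + 528*(-66) = -5 - 34848 = -34853)
o = 1/97051 ≈ 1.0304e-5
1/(36768 + s/o) = 1/(36768 - 34853/1/97051) = 1/(36768 - 34853*97051) = 1/(36768 - 3382518503) = 1/(-3382481735) = -1/3382481735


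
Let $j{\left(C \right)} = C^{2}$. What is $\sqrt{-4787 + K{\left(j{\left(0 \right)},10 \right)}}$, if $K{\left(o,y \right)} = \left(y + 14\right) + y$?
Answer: $7 i \sqrt{97} \approx 68.942 i$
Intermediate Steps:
$K{\left(o,y \right)} = 14 + 2 y$ ($K{\left(o,y \right)} = \left(14 + y\right) + y = 14 + 2 y$)
$\sqrt{-4787 + K{\left(j{\left(0 \right)},10 \right)}} = \sqrt{-4787 + \left(14 + 2 \cdot 10\right)} = \sqrt{-4787 + \left(14 + 20\right)} = \sqrt{-4787 + 34} = \sqrt{-4753} = 7 i \sqrt{97}$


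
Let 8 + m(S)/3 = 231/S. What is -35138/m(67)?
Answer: 2354246/915 ≈ 2572.9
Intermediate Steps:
m(S) = -24 + 693/S (m(S) = -24 + 3*(231/S) = -24 + 693/S)
-35138/m(67) = -35138/(-24 + 693/67) = -35138/(-915/67) = -35138*(-67/915) = 2354246/915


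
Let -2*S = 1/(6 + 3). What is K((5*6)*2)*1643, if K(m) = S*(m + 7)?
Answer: -110081/18 ≈ -6115.6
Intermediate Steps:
S = -1/18 (S = -1/(2*(6 + 3)) = -1/2/9 = -1/2*1/9 = -1/18 ≈ -0.055556)
K(m) = -7/18 - m/18 (K(m) = -(m + 7)/18 = -(7 + m)/18 = -7/18 - m/18)
K((5*6)*2)*1643 = (-7/18 - 5*6*2/18)*1643 = (-7/18 - 5*2/3)*1643 = (-7/18 - 1/18*60)*1643 = (-7/18 - 10/3)*1643 = -67/18*1643 = -110081/18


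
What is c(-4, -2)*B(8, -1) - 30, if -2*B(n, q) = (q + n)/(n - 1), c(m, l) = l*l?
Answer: -32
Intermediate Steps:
c(m, l) = l²
B(n, q) = -(n + q)/(2*(-1 + n)) (B(n, q) = -(q + n)/(2*(n - 1)) = -(n + q)/(2*(-1 + n)))
c(-4, -2)*B(8, -1) - 30 = (-2)²*((-1*8 - 1*(-1))/(2*(-1 + 8))) - 30 = 4*((½)*(-8 + 1)/7) - 30 = 4*((½)*(⅐)*(-7)) - 30 = 4*(-½) - 30 = -2 - 30 = -32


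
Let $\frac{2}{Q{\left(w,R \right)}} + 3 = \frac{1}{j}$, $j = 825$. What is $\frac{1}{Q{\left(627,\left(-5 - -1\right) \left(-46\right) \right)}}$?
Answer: $- \frac{1237}{825} \approx -1.4994$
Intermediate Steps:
$Q{\left(w,R \right)} = - \frac{825}{1237}$ ($Q{\left(w,R \right)} = \frac{2}{-3 + \frac{1}{825}} = \frac{2}{- \frac{2474}{825}} = 2 \left(- \frac{825}{2474}\right) = - \frac{825}{1237}$)
$\frac{1}{Q{\left(627,\left(-5 - -1\right) \left(-46\right) \right)}} = \frac{1}{- \frac{825}{1237}} = - \frac{1237}{825}$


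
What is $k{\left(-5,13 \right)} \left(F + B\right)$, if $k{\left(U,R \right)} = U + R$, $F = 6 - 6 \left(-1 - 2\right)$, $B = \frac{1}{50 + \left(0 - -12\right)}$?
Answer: $\frac{5956}{31} \approx 192.13$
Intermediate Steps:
$B = \frac{1}{62}$ ($B = \frac{1}{50 + \left(0 + 12\right)} = \frac{1}{50 + 12} = \frac{1}{62} \approx 0.016129$)
$F = 24$ ($F = 6 - 6 \left(-1 - 2\right) = 6 - -18 = 6 + 18 = 24$)
$k{\left(U,R \right)} = R + U$
$k{\left(-5,13 \right)} \left(F + B\right) = \left(13 - 5\right) \left(24 + \frac{1}{62}\right) = 8 \cdot \frac{1489}{62} = \frac{5956}{31}$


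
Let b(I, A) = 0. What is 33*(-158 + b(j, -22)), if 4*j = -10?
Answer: -5214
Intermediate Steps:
j = -5/2 (j = (1/4)*(-10) = -5/2 ≈ -2.5000)
33*(-158 + b(j, -22)) = 33*(-158 + 0) = 33*(-158) = -5214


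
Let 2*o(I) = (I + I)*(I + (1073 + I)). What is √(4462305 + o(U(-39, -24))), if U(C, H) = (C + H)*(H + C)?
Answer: 2*√10056741 ≈ 6342.5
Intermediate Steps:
U(C, H) = (C + H)² (U(C, H) = (C + H)*(C + H) = (C + H)²)
o(I) = I*(1073 + 2*I) (o(I) = ((I + I)*(I + (1073 + I)))/2 = ((2*I)*(1073 + 2*I))/2 = (2*I*(1073 + 2*I))/2 = I*(1073 + 2*I))
√(4462305 + o(U(-39, -24))) = √(4462305 + (-39 - 24)²*(1073 + 2*(-39 - 24)²)) = √(4462305 + (-63)²*(1073 + 2*(-63)²)) = √(4462305 + 3969*(1073 + 2*3969)) = √(4462305 + 3969*(1073 + 7938)) = √(4462305 + 3969*9011) = √(4462305 + 35764659) = √40226964 = 2*√10056741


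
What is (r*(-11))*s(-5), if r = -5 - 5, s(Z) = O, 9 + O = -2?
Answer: -1210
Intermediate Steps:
O = -11 (O = -9 - 2 = -11)
s(Z) = -11
r = -10
(r*(-11))*s(-5) = -10*(-11)*(-11) = 110*(-11) = -1210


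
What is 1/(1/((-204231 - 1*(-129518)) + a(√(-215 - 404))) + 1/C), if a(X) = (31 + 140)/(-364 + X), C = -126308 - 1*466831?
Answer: -3939697758958160812899/59372873252619977 - 60160172337891*I*√619/59372873252619977 ≈ -66355.0 - 0.02521*I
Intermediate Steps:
C = -593139 (C = -126308 - 466831 = -593139)
a(X) = 171/(-364 + X)
1/(1/((-204231 - 1*(-129518)) + a(√(-215 - 404))) + 1/C) = 1/(1/((-204231 - 1*(-129518)) + 171/(-364 + √(-215 - 404))) + 1/(-593139)) = 1/(1/((-204231 + 129518) + 171/(-364 + √(-619))) - 1/593139) = 1/(1/(-74713 + 171/(-364 + I*√619)) - 1/593139) = 1/(-1/593139 + 1/(-74713 + 171/(-364 + I*√619)))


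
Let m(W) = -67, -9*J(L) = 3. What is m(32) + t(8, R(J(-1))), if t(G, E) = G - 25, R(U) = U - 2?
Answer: -84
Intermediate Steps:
J(L) = -1/3 (J(L) = -1/9*3 = -1/3)
R(U) = -2 + U
t(G, E) = -25 + G
m(32) + t(8, R(J(-1))) = -67 + (-25 + 8) = -67 - 17 = -84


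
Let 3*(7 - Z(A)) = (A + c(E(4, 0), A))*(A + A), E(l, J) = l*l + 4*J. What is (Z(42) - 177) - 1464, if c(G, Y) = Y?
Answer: -3986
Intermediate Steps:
E(l, J) = l² + 4*J
Z(A) = 7 - 4*A²/3 (Z(A) = 7 - (A + A)*(A + A)/3 = 7 - 2*A*2*A/3 = 7 - 4*A²/3)
(Z(42) - 177) - 1464 = ((7 - 4/3*42²) - 177) - 1464 = ((7 - 4/3*1764) - 177) - 1464 = ((7 - 2352) - 177) - 1464 = (-2345 - 177) - 1464 = -2522 - 1464 = -3986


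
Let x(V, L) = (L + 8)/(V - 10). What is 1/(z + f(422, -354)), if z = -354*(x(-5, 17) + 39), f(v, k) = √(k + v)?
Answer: -3304/43665647 - √17/87331294 ≈ -7.5713e-5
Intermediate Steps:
x(V, L) = (8 + L)/(-10 + V)
z = -13216 (z = -354*((8 + 17)/(-10 - 5) + 39) = -354*(25/(-15) + 39) = -354*(-1/15*25 + 39) = -354*(-5/3 + 39) = -354*112/3 = -13216)
1/(z + f(422, -354)) = 1/(-13216 + √(-354 + 422)) = 1/(-13216 + √68) = 1/(-13216 + 2*√17)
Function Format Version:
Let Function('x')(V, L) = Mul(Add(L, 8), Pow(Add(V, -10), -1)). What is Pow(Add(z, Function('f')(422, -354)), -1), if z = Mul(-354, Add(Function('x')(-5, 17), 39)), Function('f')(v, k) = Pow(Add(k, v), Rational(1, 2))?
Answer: Add(Rational(-3304, 43665647), Mul(Rational(-1, 87331294), Pow(17, Rational(1, 2)))) ≈ -7.5713e-5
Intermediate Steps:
Function('x')(V, L) = Mul(Pow(Add(-10, V), -1), Add(8, L)) (Function('x')(V, L) = Mul(Add(8, L), Pow(Add(-10, V), -1)) = Mul(Pow(Add(-10, V), -1), Add(8, L)))
z = -13216 (z = Mul(-354, Add(Mul(Pow(Add(-10, -5), -1), Add(8, 17)), 39)) = Mul(-354, Add(Mul(Pow(-15, -1), 25), 39)) = Mul(-354, Add(Mul(Rational(-1, 15), 25), 39)) = Mul(-354, Add(Rational(-5, 3), 39)) = Mul(-354, Rational(112, 3)) = -13216)
Pow(Add(z, Function('f')(422, -354)), -1) = Pow(Add(-13216, Pow(Add(-354, 422), Rational(1, 2))), -1) = Pow(Add(-13216, Pow(68, Rational(1, 2))), -1) = Pow(Add(-13216, Mul(2, Pow(17, Rational(1, 2)))), -1)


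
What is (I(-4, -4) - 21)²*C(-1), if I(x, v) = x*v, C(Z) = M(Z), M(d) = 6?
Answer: 150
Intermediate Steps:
C(Z) = 6
I(x, v) = v*x
(I(-4, -4) - 21)²*C(-1) = (-4*(-4) - 21)²*6 = (16 - 21)²*6 = (-5)²*6 = 25*6 = 150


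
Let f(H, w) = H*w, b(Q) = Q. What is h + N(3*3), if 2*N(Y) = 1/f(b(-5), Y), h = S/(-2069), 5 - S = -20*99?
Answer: -180719/186210 ≈ -0.97051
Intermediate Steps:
S = 1985 (S = 5 - (-20)*99 = 5 - 1*(-1980) = 5 + 1980 = 1985)
h = -1985/2069 (h = 1985/(-2069) = 1985*(-1/2069) = -1985/2069 ≈ -0.95940)
N(Y) = -1/(10*Y) (N(Y) = 1/(2*((-5*Y))) = (-1/(5*Y))/2 = -1/(10*Y))
h + N(3*3) = -1985/2069 - 1/(10*(3*3)) = -1985/2069 - ⅒/9 = -1985/2069 - ⅒*⅑ = -1985/2069 - 1/90 = -180719/186210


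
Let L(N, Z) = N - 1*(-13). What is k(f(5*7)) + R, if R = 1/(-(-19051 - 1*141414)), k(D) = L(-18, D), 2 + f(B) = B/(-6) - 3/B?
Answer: -802324/160465 ≈ -5.0000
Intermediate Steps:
f(B) = -2 - 3/B - B/6 (f(B) = -2 + (B/(-6) - 3/B) = -2 + (B*(-⅙) - 3/B) = -2 + (-B/6 - 3/B) = -2 + (-3/B - B/6) = -2 - 3/B - B/6)
L(N, Z) = 13 + N (L(N, Z) = N + 13 = 13 + N)
k(D) = -5 (k(D) = 13 - 18 = -5)
R = 1/160465 (R = 1/(-(-19051 - 141414)) = 1/(-1*(-160465)) = 1/160465 ≈ 6.2319e-6)
k(f(5*7)) + R = -5 + 1/160465 = -802324/160465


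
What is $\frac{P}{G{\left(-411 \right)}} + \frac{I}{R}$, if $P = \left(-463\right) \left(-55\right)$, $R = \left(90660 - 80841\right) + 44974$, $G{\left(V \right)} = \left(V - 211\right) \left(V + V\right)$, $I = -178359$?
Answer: $- \frac{89796799211}{28014784212} \approx -3.2053$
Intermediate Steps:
$G{\left(V \right)} = 2 V \left(-211 + V\right)$ ($G{\left(V \right)} = \left(-211 + V\right) 2 V = 2 V \left(-211 + V\right)$)
$R = 54793$ ($R = 9819 + 44974 = 54793$)
$P = 25465$
$\frac{P}{G{\left(-411 \right)}} + \frac{I}{R} = \frac{25465}{2 \left(-411\right) \left(-211 - 411\right)} - \frac{178359}{54793} = \frac{25465}{2 \left(-411\right) \left(-622\right)} - \frac{178359}{54793} = \frac{25465}{511284} - \frac{178359}{54793} = - \frac{89796799211}{28014784212}$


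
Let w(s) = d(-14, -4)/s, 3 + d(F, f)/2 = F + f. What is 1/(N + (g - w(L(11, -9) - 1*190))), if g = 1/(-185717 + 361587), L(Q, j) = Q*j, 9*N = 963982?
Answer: 457437870/48995697168001 ≈ 9.3363e-6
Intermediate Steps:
N = 963982/9 (N = (⅑)*963982 = 963982/9 ≈ 1.0711e+5)
g = 1/175870 ≈ 5.6860e-6
d(F, f) = -6 + 2*F + 2*f (d(F, f) = -6 + 2*(F + f) = -6 + (2*F + 2*f) = -6 + 2*F + 2*f)
w(s) = -42/s (w(s) = (-6 + 2*(-14) + 2*(-4))/s = (-6 - 28 - 8)/s = -42/s)
1/(N + (g - w(L(11, -9) - 1*190))) = 1/(963982/9 + (1/175870 - (-42)/(11*(-9) - 1*190))) = 1/(963982/9 + (1/175870 - (-42)/(-99 - 190))) = 1/(963982/9 + (1/175870 - (-42)/(-289))) = 1/(963982/9 + (1/175870 - (-42)*(-1)/289)) = 1/(963982/9 + (1/175870 - 1*42/289)) = 1/(963982/9 + (1/175870 - 42/289)) = 1/(963982/9 - 7386251/50826430) = 1/(48995697168001/457437870) = 457437870/48995697168001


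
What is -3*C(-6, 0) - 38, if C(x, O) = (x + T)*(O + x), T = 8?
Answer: -2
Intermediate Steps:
C(x, O) = (8 + x)*(O + x) (C(x, O) = (x + 8)*(O + x) = (8 + x)*(O + x))
-3*C(-6, 0) - 38 = -3*((-6)**2 + 8*0 + 8*(-6) + 0*(-6)) - 38 = -3*(36 + 0 - 48 + 0) - 38 = -3*(-12) - 38 = 36 - 38 = -2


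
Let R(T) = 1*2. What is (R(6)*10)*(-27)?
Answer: -540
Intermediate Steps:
R(T) = 2
(R(6)*10)*(-27) = (2*10)*(-27) = 20*(-27) = -540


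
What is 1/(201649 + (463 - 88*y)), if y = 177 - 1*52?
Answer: 1/191112 ≈ 5.2325e-6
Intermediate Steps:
y = 125 (y = 177 - 52 = 125)
1/(201649 + (463 - 88*y)) = 1/(201649 + (463 - 88*125)) = 1/(201649 + (463 - 11000)) = 1/(201649 - 10537) = 1/191112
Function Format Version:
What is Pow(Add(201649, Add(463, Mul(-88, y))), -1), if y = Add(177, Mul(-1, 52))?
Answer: Rational(1, 191112) ≈ 5.2325e-6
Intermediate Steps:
y = 125 (y = Add(177, -52) = 125)
Pow(Add(201649, Add(463, Mul(-88, y))), -1) = Pow(Add(201649, Add(463, Mul(-88, 125))), -1) = Pow(Add(201649, Add(463, -11000)), -1) = Pow(Add(201649, -10537), -1) = Pow(191112, -1) = Rational(1, 191112)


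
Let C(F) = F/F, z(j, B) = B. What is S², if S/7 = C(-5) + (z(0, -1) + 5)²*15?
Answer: 2845969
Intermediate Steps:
C(F) = 1
S = 1687 (S = 7*(1 + (-1 + 5)²*15) = 7*(1 + 4²*15) = 7*(1 + 16*15) = 7*(1 + 240) = 7*241 = 1687)
S² = 1687² = 2845969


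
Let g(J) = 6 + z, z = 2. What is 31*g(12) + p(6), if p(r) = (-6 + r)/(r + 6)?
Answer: 248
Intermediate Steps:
p(r) = (-6 + r)/(6 + r)
g(J) = 8 (g(J) = 6 + 2 = 8)
31*g(12) + p(6) = 31*8 + (-6 + 6)/(6 + 6) = 248 + 0/12 = 248 + (1/12)*0 = 248 + 0 = 248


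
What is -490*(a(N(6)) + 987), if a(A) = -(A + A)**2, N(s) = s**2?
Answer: 2056530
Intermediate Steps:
a(A) = -4*A**2 (a(A) = -(2*A)**2 = -4*A**2)
-490*(a(N(6)) + 987) = -490*(-4*(6**2)**2 + 987) = -490*(-4*36**2 + 987) = -490*(-4*1296 + 987) = -490*(-5184 + 987) = -490*(-4197) = 2056530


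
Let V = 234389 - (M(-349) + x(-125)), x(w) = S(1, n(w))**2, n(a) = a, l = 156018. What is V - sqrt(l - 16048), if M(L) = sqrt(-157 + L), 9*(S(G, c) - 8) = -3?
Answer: 2108972/9 - sqrt(139970) - I*sqrt(506) ≈ 2.3396e+5 - 22.494*I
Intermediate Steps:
S(G, c) = 23/3 (S(G, c) = 8 + (1/9)*(-3) = 8 - 1/3 = 23/3)
x(w) = 529/9 (x(w) = (23/3)**2 = 529/9)
V = 2108972/9 - I*sqrt(506) (V = 234389 - (sqrt(-157 - 349) + 529/9) = 234389 - (sqrt(-506) + 529/9) = 234389 - (I*sqrt(506) + 529/9) = 234389 - (529/9 + I*sqrt(506)) = 234389 + (-529/9 - I*sqrt(506)) = 2108972/9 - I*sqrt(506) ≈ 2.3433e+5 - 22.494*I)
V - sqrt(l - 16048) = (2108972/9 - I*sqrt(506)) - sqrt(156018 - 16048) = (2108972/9 - I*sqrt(506)) - sqrt(139970) = 2108972/9 - sqrt(139970) - I*sqrt(506)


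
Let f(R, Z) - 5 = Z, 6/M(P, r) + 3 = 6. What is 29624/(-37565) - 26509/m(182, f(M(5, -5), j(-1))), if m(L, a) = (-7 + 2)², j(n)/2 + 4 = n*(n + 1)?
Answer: -199310237/187825 ≈ -1061.1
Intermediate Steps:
j(n) = -8 + 2*n*(1 + n) (j(n) = -8 + 2*(n*(n + 1)) = -8 + 2*(n*(1 + n)) = -8 + 2*n*(1 + n))
M(P, r) = 2 (M(P, r) = 6/(-3 + 6) = 6/3 = 6*(⅓) = 2)
f(R, Z) = 5 + Z
m(L, a) = 25 (m(L, a) = (-5)² = 25)
29624/(-37565) - 26509/m(182, f(M(5, -5), j(-1))) = 29624/(-37565) - 26509/25 = 29624*(-1/37565) - 26509*1/25 = -29624/37565 - 26509/25 = -199310237/187825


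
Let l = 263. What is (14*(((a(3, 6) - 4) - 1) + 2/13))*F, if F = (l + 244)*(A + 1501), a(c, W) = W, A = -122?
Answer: 11294010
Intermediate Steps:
F = 699153 (F = (263 + 244)*(-122 + 1501) = 507*1379 = 699153)
(14*(((a(3, 6) - 4) - 1) + 2/13))*F = (14*(((6 - 4) - 1) + 2/13))*699153 = (14*((2 - 1) + 2*(1/13)))*699153 = (14*(1 + 2/13))*699153 = (14*(15/13))*699153 = (210/13)*699153 = 11294010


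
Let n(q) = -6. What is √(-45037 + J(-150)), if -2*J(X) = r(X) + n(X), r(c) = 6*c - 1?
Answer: 19*I*√494/2 ≈ 211.15*I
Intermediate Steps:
r(c) = -1 + 6*c
J(X) = 7/2 - 3*X (J(X) = -((-1 + 6*X) - 6)/2 = -(-7 + 6*X)/2 = 7/2 - 3*X)
√(-45037 + J(-150)) = √(-45037 + (7/2 - 3*(-150))) = √(-45037 + (7/2 + 450)) = √(-45037 + 907/2) = √(-89167/2) = 19*I*√494/2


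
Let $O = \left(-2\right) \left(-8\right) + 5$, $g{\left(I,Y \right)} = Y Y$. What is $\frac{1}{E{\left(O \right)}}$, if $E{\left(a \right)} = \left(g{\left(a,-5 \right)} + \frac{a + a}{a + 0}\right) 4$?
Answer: $\frac{1}{108} \approx 0.0092593$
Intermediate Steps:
$g{\left(I,Y \right)} = Y^{2}$
$O = 21$ ($O = 16 + 5 = 21$)
$E{\left(a \right)} = 108$ ($E{\left(a \right)} = \left(\left(-5\right)^{2} + \frac{a + a}{a + 0}\right) 4 = \left(25 + \frac{2 a}{a}\right) 4 = \left(25 + 2\right) 4 = 27 \cdot 4 = 108$)
$\frac{1}{E{\left(O \right)}} = \frac{1}{108}$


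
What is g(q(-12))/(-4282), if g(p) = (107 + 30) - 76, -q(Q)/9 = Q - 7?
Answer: -61/4282 ≈ -0.014246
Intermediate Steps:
q(Q) = 63 - 9*Q (q(Q) = -9*(Q - 7) = -9*(-7 + Q) = 63 - 9*Q)
g(p) = 61 (g(p) = 137 - 76 = 61)
g(q(-12))/(-4282) = 61/(-4282) = 61*(-1/4282) = -61/4282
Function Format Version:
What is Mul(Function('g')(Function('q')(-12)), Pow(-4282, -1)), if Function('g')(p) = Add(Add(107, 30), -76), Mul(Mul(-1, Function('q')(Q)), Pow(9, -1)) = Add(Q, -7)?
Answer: Rational(-61, 4282) ≈ -0.014246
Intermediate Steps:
Function('q')(Q) = Add(63, Mul(-9, Q)) (Function('q')(Q) = Mul(-9, Add(Q, -7)) = Mul(-9, Add(-7, Q)) = Add(63, Mul(-9, Q)))
Function('g')(p) = 61 (Function('g')(p) = Add(137, -76) = 61)
Mul(Function('g')(Function('q')(-12)), Pow(-4282, -1)) = Mul(61, Pow(-4282, -1)) = Mul(61, Rational(-1, 4282)) = Rational(-61, 4282)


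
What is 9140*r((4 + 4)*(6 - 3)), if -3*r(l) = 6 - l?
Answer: 54840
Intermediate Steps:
r(l) = -2 + l/3 (r(l) = -(6 - l)/3 = -2 + l/3)
9140*r((4 + 4)*(6 - 3)) = 9140*(-2 + ((4 + 4)*(6 - 3))/3) = 9140*(-2 + (8*3)/3) = 9140*(-2 + (⅓)*24) = 9140*(-2 + 8) = 9140*6 = 54840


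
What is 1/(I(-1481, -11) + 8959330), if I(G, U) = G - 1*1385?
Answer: 1/8956464 ≈ 1.1165e-7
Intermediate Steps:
I(G, U) = -1385 + G (I(G, U) = G - 1385 = -1385 + G)
1/(I(-1481, -11) + 8959330) = 1/((-1385 - 1481) + 8959330) = 1/(-2866 + 8959330) = 1/8956464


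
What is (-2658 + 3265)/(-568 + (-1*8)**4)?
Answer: 607/3528 ≈ 0.17205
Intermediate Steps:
(-2658 + 3265)/(-568 + (-1*8)**4) = 607/(-568 + (-8)**4) = 607/(-568 + 4096) = 607/3528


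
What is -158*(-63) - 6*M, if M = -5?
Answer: 9984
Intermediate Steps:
-158*(-63) - 6*M = -158*(-63) - 6*(-5) = 9954 + 30 = 9984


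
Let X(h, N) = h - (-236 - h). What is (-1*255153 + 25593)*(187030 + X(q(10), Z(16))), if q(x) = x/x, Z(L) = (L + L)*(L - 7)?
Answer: -42989242080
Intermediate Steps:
Z(L) = 2*L*(-7 + L) (Z(L) = (2*L)*(-7 + L) = 2*L*(-7 + L))
q(x) = 1
X(h, N) = 236 + 2*h (X(h, N) = h + (236 + h) = 236 + 2*h)
(-1*255153 + 25593)*(187030 + X(q(10), Z(16))) = (-1*255153 + 25593)*(187030 + (236 + 2*1)) = (-255153 + 25593)*(187030 + (236 + 2)) = -229560*(187030 + 238) = -229560*187268 = -42989242080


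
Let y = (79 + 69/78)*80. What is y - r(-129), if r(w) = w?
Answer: 84757/13 ≈ 6519.8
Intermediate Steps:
y = 83080/13 (y = (79 + 69*(1/78))*80 = (79 + 23/26)*80 = (2077/26)*80 = 83080/13 ≈ 6390.8)
y - r(-129) = 83080/13 - 1*(-129) = 83080/13 + 129 = 84757/13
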